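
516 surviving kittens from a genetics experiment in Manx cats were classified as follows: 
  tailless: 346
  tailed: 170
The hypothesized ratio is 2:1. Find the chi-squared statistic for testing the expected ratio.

Under the 2:1 hypothesis (Σ ratio = 3, N = 516):
  tailless: 516 × 2/3 = 344
  tailed: 516 × 1/3 = 172
χ² = Σ (O − E)² / E
  tailless: (346 − 344)² / 344 = 0.0116
  tailed: (170 − 172)² / 172 = 0.0233
χ² = 0.0116 + 0.0233 = 0.0349 ≈ 0.035

0.035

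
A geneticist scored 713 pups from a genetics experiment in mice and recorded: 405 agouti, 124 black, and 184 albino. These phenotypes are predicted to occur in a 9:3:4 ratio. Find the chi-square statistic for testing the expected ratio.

0.926

Expected counts for N = 713 under a 9:3:4 ratio (total parts = 16):
  agouti: 713 × 9/16 = 401.0625
  black: 713 × 3/16 = 133.6875
  albino: 713 × 4/16 = 178.25
χ² = Σ (O − E)² / E
  agouti: (405 − 401.0625)² / 401.0625 = 0.0387
  black: (124 − 133.6875)² / 133.6875 = 0.7020
  albino: (184 − 178.25)² / 178.25 = 0.1855
χ² = 0.0387 + 0.7020 + 0.1855 = 0.9262 ≈ 0.926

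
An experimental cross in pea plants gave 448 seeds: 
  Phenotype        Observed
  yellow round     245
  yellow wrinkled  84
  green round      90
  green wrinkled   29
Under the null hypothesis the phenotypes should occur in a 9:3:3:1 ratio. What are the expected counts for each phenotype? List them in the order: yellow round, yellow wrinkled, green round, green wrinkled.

Under the 9:3:3:1 hypothesis (Σ ratio = 16, N = 448):
  yellow round: 448 × 9/16 = 252
  yellow wrinkled: 448 × 3/16 = 84
  green round: 448 × 3/16 = 84
  green wrinkled: 448 × 1/16 = 28

252, 84, 84, 28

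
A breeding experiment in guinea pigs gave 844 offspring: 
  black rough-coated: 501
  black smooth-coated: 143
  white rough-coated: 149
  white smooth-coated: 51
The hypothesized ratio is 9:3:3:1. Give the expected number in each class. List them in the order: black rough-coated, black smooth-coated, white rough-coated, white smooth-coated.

Expected counts for N = 844 under a 9:3:3:1 ratio (total parts = 16):
  black rough-coated: 844 × 9/16 = 474.75
  black smooth-coated: 844 × 3/16 = 158.25
  white rough-coated: 844 × 3/16 = 158.25
  white smooth-coated: 844 × 1/16 = 52.75

474.75, 158.25, 158.25, 52.75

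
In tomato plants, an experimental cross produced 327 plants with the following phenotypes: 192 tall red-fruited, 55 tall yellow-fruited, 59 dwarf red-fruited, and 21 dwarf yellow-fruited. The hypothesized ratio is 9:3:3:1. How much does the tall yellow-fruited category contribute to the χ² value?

0.650

Under the 9:3:3:1 hypothesis (Σ ratio = 16, N = 327):
  tall red-fruited: 327 × 9/16 = 183.9375
  tall yellow-fruited: 327 × 3/16 = 61.3125
  dwarf red-fruited: 327 × 3/16 = 61.3125
  dwarf yellow-fruited: 327 × 1/16 = 20.4375
Contribution of tall yellow-fruited: (55 − 61.3125)² / 61.3125 = 0.6499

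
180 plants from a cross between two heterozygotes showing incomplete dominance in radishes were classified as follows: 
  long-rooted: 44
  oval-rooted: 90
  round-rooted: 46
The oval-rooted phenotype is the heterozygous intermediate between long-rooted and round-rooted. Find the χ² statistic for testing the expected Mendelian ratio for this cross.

0.044

With incomplete dominance, a heterozygote × heterozygote cross gives a 1:2:1 phenotypic ratio.
The 1:2:1 ratio has 4 parts, so with N = 180 the expected counts are:
  long-rooted: 180 × 1/4 = 45
  oval-rooted: 180 × 2/4 = 90
  round-rooted: 180 × 1/4 = 45
χ² = Σ (O − E)² / E
  long-rooted: (44 − 45)² / 45 = 0.0222
  oval-rooted: (90 − 90)² / 90 = 0.0000
  round-rooted: (46 − 45)² / 45 = 0.0222
χ² = 0.0222 + 0.0000 + 0.0222 = 0.0444 ≈ 0.044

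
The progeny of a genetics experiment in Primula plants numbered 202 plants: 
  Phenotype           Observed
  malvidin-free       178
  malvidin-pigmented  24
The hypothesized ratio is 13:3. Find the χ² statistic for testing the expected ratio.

The 13:3 ratio has 16 parts, so with N = 202 the expected counts are:
  malvidin-free: 202 × 13/16 = 164.125
  malvidin-pigmented: 202 × 3/16 = 37.875
χ² = Σ (O − E)² / E
  malvidin-free: (178 − 164.125)² / 164.125 = 1.1730
  malvidin-pigmented: (24 − 37.875)² / 37.875 = 5.0829
χ² = 1.1730 + 5.0829 = 6.2559 ≈ 6.256

6.256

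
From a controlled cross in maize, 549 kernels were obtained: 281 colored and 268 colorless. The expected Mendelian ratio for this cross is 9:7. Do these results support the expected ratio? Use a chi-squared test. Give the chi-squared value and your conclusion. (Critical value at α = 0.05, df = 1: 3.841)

5.725; not consistent

Total ratio parts = 16. Expected numbers out of 549:
  colored: 549 × 9/16 = 308.8125
  colorless: 549 × 7/16 = 240.1875
χ² = Σ (O − E)² / E
  colored: (281 − 308.8125)² / 308.8125 = 2.5049
  colorless: (268 − 240.1875)² / 240.1875 = 3.2205
χ² = 2.5049 + 3.2205 = 5.7254 ≈ 5.725
Degrees of freedom = 2 − 1 = 1; critical value at α = 0.05 is 3.841.
Since 5.725 > 3.841, we reject the null hypothesis — the data do not fit the 9:7 ratio.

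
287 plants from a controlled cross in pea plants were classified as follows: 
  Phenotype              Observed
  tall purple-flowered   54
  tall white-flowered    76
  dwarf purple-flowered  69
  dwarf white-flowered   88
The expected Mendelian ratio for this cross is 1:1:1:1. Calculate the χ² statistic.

8.429

Expected counts for N = 287 under a 1:1:1:1 ratio (total parts = 4):
  tall purple-flowered: 287 × 1/4 = 71.75
  tall white-flowered: 287 × 1/4 = 71.75
  dwarf purple-flowered: 287 × 1/4 = 71.75
  dwarf white-flowered: 287 × 1/4 = 71.75
χ² = Σ (O − E)² / E
  tall purple-flowered: (54 − 71.75)² / 71.75 = 4.3911
  tall white-flowered: (76 − 71.75)² / 71.75 = 0.2517
  dwarf purple-flowered: (69 − 71.75)² / 71.75 = 0.1054
  dwarf white-flowered: (88 − 71.75)² / 71.75 = 3.6803
χ² = 4.3911 + 0.2517 + 0.1054 + 3.6803 = 8.4285 ≈ 8.429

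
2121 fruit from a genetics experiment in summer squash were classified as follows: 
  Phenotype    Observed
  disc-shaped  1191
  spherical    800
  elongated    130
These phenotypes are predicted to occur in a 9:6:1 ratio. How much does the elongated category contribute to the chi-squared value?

0.050

Total ratio parts = 16. Expected numbers out of 2121:
  disc-shaped: 2121 × 9/16 = 1193.0625
  spherical: 2121 × 6/16 = 795.375
  elongated: 2121 × 1/16 = 132.5625
Contribution of elongated: (130 − 132.5625)² / 132.5625 = 0.0495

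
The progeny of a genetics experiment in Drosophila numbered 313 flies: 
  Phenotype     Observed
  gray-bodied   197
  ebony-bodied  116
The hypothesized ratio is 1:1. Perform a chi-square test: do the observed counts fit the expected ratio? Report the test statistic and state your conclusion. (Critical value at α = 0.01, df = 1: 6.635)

20.962; not consistent

Expected counts for N = 313 under a 1:1 ratio (total parts = 2):
  gray-bodied: 313 × 1/2 = 156.5
  ebony-bodied: 313 × 1/2 = 156.5
χ² = Σ (O − E)² / E
  gray-bodied: (197 − 156.5)² / 156.5 = 10.4808
  ebony-bodied: (116 − 156.5)² / 156.5 = 10.4808
χ² = 10.4808 + 10.4808 = 20.9616 ≈ 20.962
Degrees of freedom = 2 − 1 = 1; critical value at α = 0.01 is 6.635.
Since 20.962 > 6.635, we reject the null hypothesis — the data do not fit the 1:1 ratio.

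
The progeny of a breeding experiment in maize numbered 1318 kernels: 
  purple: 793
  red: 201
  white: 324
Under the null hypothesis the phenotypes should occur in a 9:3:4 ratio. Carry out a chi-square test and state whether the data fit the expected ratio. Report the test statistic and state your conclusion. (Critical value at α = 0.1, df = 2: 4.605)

The 9:3:4 ratio has 16 parts, so with N = 1318 the expected counts are:
  purple: 1318 × 9/16 = 741.375
  red: 1318 × 3/16 = 247.125
  white: 1318 × 4/16 = 329.5
χ² = Σ (O − E)² / E
  purple: (793 − 741.375)² / 741.375 = 3.5949
  red: (201 − 247.125)² / 247.125 = 8.6091
  white: (324 − 329.5)² / 329.5 = 0.0918
χ² = 3.5949 + 8.6091 + 0.0918 = 12.2958 ≈ 12.296
Degrees of freedom = 3 − 1 = 2; critical value at α = 0.1 is 4.605.
Since 12.296 > 4.605, we reject the null hypothesis — the data do not fit the 9:3:4 ratio.

12.296; not consistent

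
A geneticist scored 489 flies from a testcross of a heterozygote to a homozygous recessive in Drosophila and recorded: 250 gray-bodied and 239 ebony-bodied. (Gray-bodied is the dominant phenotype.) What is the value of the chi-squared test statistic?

A testcross of a heterozygote (Aa × aa) gives a 1:1 phenotypic ratio.
Total ratio parts = 2. Expected numbers out of 489:
  gray-bodied: 489 × 1/2 = 244.5
  ebony-bodied: 489 × 1/2 = 244.5
χ² = Σ (O − E)² / E
  gray-bodied: (250 − 244.5)² / 244.5 = 0.1237
  ebony-bodied: (239 − 244.5)² / 244.5 = 0.1237
χ² = 0.1237 + 0.1237 = 0.2474 ≈ 0.247

0.247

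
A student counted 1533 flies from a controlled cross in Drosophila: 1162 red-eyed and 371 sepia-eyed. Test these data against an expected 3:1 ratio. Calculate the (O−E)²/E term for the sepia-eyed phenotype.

0.392

Under the 3:1 hypothesis (Σ ratio = 4, N = 1533):
  red-eyed: 1533 × 3/4 = 1149.75
  sepia-eyed: 1533 × 1/4 = 383.25
Contribution of sepia-eyed: (371 − 383.25)² / 383.25 = 0.3916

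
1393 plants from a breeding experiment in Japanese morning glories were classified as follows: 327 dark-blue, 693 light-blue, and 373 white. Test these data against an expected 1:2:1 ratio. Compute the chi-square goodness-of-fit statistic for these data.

Under the 1:2:1 hypothesis (Σ ratio = 4, N = 1393):
  dark-blue: 1393 × 1/4 = 348.25
  light-blue: 1393 × 2/4 = 696.5
  white: 1393 × 1/4 = 348.25
χ² = Σ (O − E)² / E
  dark-blue: (327 − 348.25)² / 348.25 = 1.2967
  light-blue: (693 − 696.5)² / 696.5 = 0.0176
  white: (373 − 348.25)² / 348.25 = 1.7590
χ² = 1.2967 + 0.0176 + 1.7590 = 3.0733 ≈ 3.073

3.073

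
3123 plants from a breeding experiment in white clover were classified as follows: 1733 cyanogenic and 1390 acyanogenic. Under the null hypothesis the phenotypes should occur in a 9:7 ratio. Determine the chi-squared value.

0.730

Under the 9:7 hypothesis (Σ ratio = 16, N = 3123):
  cyanogenic: 3123 × 9/16 = 1756.6875
  acyanogenic: 3123 × 7/16 = 1366.3125
χ² = Σ (O − E)² / E
  cyanogenic: (1733 − 1756.6875)² / 1756.6875 = 0.3194
  acyanogenic: (1390 − 1366.3125)² / 1366.3125 = 0.4107
χ² = 0.3194 + 0.4107 = 0.7301 ≈ 0.730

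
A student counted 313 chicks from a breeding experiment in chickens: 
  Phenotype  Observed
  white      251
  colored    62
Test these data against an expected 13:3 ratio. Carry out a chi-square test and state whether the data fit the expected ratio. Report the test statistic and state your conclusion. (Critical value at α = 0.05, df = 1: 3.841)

Expected counts for N = 313 under a 13:3 ratio (total parts = 16):
  white: 313 × 13/16 = 254.3125
  colored: 313 × 3/16 = 58.6875
χ² = Σ (O − E)² / E
  white: (251 − 254.3125)² / 254.3125 = 0.0431
  colored: (62 − 58.6875)² / 58.6875 = 0.1870
χ² = 0.0431 + 0.1870 = 0.2301 ≈ 0.230
Degrees of freedom = 2 − 1 = 1; critical value at α = 0.05 is 3.841.
Since 0.230 < 3.841, we fail to reject the null hypothesis — the data are consistent with the 13:3 ratio.

0.230; consistent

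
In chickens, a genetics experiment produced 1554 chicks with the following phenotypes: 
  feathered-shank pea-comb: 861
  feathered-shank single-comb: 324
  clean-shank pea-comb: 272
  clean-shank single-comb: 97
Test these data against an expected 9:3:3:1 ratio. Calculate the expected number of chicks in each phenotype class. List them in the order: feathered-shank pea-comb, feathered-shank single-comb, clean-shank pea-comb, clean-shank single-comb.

Under the 9:3:3:1 hypothesis (Σ ratio = 16, N = 1554):
  feathered-shank pea-comb: 1554 × 9/16 = 874.125
  feathered-shank single-comb: 1554 × 3/16 = 291.375
  clean-shank pea-comb: 1554 × 3/16 = 291.375
  clean-shank single-comb: 1554 × 1/16 = 97.125

874.125, 291.375, 291.375, 97.125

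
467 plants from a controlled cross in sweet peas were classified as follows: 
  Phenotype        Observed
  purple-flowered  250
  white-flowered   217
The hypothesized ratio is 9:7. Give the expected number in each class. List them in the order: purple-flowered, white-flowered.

262.6875, 204.3125

The 9:7 ratio has 16 parts, so with N = 467 the expected counts are:
  purple-flowered: 467 × 9/16 = 262.6875
  white-flowered: 467 × 7/16 = 204.3125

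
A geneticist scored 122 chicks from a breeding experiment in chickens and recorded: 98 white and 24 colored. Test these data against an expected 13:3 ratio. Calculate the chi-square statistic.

Under the 13:3 hypothesis (Σ ratio = 16, N = 122):
  white: 122 × 13/16 = 99.125
  colored: 122 × 3/16 = 22.875
χ² = Σ (O − E)² / E
  white: (98 − 99.125)² / 99.125 = 0.0128
  colored: (24 − 22.875)² / 22.875 = 0.0553
χ² = 0.0128 + 0.0553 = 0.0681 ≈ 0.068

0.068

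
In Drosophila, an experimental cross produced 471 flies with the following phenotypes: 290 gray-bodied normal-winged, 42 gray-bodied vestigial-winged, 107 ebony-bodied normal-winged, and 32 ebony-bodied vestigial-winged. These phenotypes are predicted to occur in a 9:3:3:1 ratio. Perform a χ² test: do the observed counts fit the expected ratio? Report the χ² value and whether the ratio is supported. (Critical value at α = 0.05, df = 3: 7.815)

30.835; not consistent

Under the 9:3:3:1 hypothesis (Σ ratio = 16, N = 471):
  gray-bodied normal-winged: 471 × 9/16 = 264.9375
  gray-bodied vestigial-winged: 471 × 3/16 = 88.3125
  ebony-bodied normal-winged: 471 × 3/16 = 88.3125
  ebony-bodied vestigial-winged: 471 × 1/16 = 29.4375
χ² = Σ (O − E)² / E
  gray-bodied normal-winged: (290 − 264.9375)² / 264.9375 = 2.3709
  gray-bodied vestigial-winged: (42 − 88.3125)² / 88.3125 = 24.2870
  ebony-bodied normal-winged: (107 − 88.3125)² / 88.3125 = 3.9544
  ebony-bodied vestigial-winged: (32 − 29.4375)² / 29.4375 = 0.2231
χ² = 2.3709 + 24.2870 + 3.9544 + 0.2231 = 30.8354 ≈ 30.835
Degrees of freedom = 4 − 1 = 3; critical value at α = 0.05 is 7.815.
Since 30.835 > 7.815, we reject the null hypothesis — the data do not fit the 9:3:3:1 ratio.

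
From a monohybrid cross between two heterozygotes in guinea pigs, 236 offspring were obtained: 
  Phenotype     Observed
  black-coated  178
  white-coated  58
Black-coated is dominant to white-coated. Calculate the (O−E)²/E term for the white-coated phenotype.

0.017

For a monohybrid cross between heterozygotes with complete dominance, the expected phenotypic ratio is 3:1.
Under the 3:1 hypothesis (Σ ratio = 4, N = 236):
  black-coated: 236 × 3/4 = 177
  white-coated: 236 × 1/4 = 59
Contribution of white-coated: (58 − 59)² / 59 = 0.0169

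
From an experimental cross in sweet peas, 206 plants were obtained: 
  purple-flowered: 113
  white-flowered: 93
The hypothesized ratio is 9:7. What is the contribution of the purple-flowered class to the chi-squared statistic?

0.071

Expected counts for N = 206 under a 9:7 ratio (total parts = 16):
  purple-flowered: 206 × 9/16 = 115.875
  white-flowered: 206 × 7/16 = 90.125
Contribution of purple-flowered: (113 − 115.875)² / 115.875 = 0.0713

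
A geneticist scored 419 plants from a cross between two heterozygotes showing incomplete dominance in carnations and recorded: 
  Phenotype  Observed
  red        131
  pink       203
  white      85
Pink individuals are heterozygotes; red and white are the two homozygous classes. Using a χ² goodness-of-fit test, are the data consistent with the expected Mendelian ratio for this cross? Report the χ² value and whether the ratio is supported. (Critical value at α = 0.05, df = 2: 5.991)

10.504; not consistent

With incomplete dominance, a heterozygote × heterozygote cross gives a 1:2:1 phenotypic ratio.
Under the 1:2:1 hypothesis (Σ ratio = 4, N = 419):
  red: 419 × 1/4 = 104.75
  pink: 419 × 2/4 = 209.5
  white: 419 × 1/4 = 104.75
χ² = Σ (O − E)² / E
  red: (131 − 104.75)² / 104.75 = 6.5782
  pink: (203 − 209.5)² / 209.5 = 0.2017
  white: (85 − 104.75)² / 104.75 = 3.7237
χ² = 6.5782 + 0.2017 + 3.7237 = 10.5036 ≈ 10.504
Degrees of freedom = 3 − 1 = 2; critical value at α = 0.05 is 5.991.
Since 10.504 > 5.991, we reject the null hypothesis — the data do not fit the 1:2:1 ratio.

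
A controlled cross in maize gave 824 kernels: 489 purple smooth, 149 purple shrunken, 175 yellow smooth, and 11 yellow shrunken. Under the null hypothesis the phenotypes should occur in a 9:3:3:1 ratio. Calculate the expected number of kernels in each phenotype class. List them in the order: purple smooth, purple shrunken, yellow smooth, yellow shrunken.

Expected counts for N = 824 under a 9:3:3:1 ratio (total parts = 16):
  purple smooth: 824 × 9/16 = 463.5
  purple shrunken: 824 × 3/16 = 154.5
  yellow smooth: 824 × 3/16 = 154.5
  yellow shrunken: 824 × 1/16 = 51.5

463.5, 154.5, 154.5, 51.5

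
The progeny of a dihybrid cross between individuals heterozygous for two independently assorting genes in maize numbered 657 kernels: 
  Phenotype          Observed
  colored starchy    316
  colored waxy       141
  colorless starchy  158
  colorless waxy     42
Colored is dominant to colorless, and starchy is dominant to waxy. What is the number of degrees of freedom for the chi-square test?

3

A dihybrid F₂ with independent assortment and complete dominance at both loci gives a 9:3:3:1 phenotypic ratio.
A goodness-of-fit test with 4 phenotype classes has df = 4 − 1 = 3.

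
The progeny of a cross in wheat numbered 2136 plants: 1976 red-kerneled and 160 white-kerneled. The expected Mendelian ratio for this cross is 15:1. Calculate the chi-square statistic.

Total ratio parts = 16. Expected numbers out of 2136:
  red-kerneled: 2136 × 15/16 = 2002.5
  white-kerneled: 2136 × 1/16 = 133.5
χ² = Σ (O − E)² / E
  red-kerneled: (1976 − 2002.5)² / 2002.5 = 0.3507
  white-kerneled: (160 − 133.5)² / 133.5 = 5.2603
χ² = 0.3507 + 5.2603 = 5.611

5.611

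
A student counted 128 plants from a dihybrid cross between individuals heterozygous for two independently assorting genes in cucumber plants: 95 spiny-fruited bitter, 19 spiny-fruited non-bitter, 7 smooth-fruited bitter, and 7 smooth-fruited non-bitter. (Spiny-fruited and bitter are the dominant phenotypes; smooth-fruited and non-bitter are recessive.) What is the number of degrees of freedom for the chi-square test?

A dihybrid F₂ with independent assortment and complete dominance at both loci gives a 9:3:3:1 phenotypic ratio.
A goodness-of-fit test with 4 phenotype classes has df = 4 − 1 = 3.

3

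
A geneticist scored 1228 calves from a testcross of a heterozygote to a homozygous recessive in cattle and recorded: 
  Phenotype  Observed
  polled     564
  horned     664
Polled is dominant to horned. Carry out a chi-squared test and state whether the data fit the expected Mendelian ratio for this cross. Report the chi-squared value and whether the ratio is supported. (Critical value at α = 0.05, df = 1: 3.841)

A testcross of a heterozygote (Aa × aa) gives a 1:1 phenotypic ratio.
The 1:1 ratio has 2 parts, so with N = 1228 the expected counts are:
  polled: 1228 × 1/2 = 614
  horned: 1228 × 1/2 = 614
χ² = Σ (O − E)² / E
  polled: (564 − 614)² / 614 = 4.0717
  horned: (664 − 614)² / 614 = 4.0717
χ² = 4.0717 + 4.0717 = 8.1434 ≈ 8.143
Degrees of freedom = 2 − 1 = 1; critical value at α = 0.05 is 3.841.
Since 8.143 > 3.841, we reject the null hypothesis — the data do not fit the 1:1 ratio.

8.143; not consistent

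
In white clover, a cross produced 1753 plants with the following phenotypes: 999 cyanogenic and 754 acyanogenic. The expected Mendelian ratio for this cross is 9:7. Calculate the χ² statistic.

0.388

The 9:7 ratio has 16 parts, so with N = 1753 the expected counts are:
  cyanogenic: 1753 × 9/16 = 986.0625
  acyanogenic: 1753 × 7/16 = 766.9375
χ² = Σ (O − E)² / E
  cyanogenic: (999 − 986.0625)² / 986.0625 = 0.1697
  acyanogenic: (754 − 766.9375)² / 766.9375 = 0.2182
χ² = 0.1697 + 0.2182 = 0.3879 ≈ 0.388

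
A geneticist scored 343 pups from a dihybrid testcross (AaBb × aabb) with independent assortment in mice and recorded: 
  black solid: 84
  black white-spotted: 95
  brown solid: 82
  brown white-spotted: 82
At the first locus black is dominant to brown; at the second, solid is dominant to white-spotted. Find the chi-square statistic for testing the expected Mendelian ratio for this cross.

1.362

A dihybrid testcross with independent assortment gives a 1:1:1:1 ratio.
The 1:1:1:1 ratio has 4 parts, so with N = 343 the expected counts are:
  black solid: 343 × 1/4 = 85.75
  black white-spotted: 343 × 1/4 = 85.75
  brown solid: 343 × 1/4 = 85.75
  brown white-spotted: 343 × 1/4 = 85.75
χ² = Σ (O − E)² / E
  black solid: (84 − 85.75)² / 85.75 = 0.0357
  black white-spotted: (95 − 85.75)² / 85.75 = 0.9978
  brown solid: (82 − 85.75)² / 85.75 = 0.1640
  brown white-spotted: (82 − 85.75)² / 85.75 = 0.1640
χ² = 0.0357 + 0.9978 + 0.1640 + 0.1640 = 1.3615 ≈ 1.362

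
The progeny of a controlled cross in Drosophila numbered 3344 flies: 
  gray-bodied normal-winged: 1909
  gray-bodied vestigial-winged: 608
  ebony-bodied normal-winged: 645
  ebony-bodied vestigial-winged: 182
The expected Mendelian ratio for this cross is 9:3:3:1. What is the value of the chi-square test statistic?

4.997

Expected counts for N = 3344 under a 9:3:3:1 ratio (total parts = 16):
  gray-bodied normal-winged: 3344 × 9/16 = 1881
  gray-bodied vestigial-winged: 3344 × 3/16 = 627
  ebony-bodied normal-winged: 3344 × 3/16 = 627
  ebony-bodied vestigial-winged: 3344 × 1/16 = 209
χ² = Σ (O − E)² / E
  gray-bodied normal-winged: (1909 − 1881)² / 1881 = 0.4168
  gray-bodied vestigial-winged: (608 − 627)² / 627 = 0.5758
  ebony-bodied normal-winged: (645 − 627)² / 627 = 0.5167
  ebony-bodied vestigial-winged: (182 − 209)² / 209 = 3.4880
χ² = 0.4168 + 0.5758 + 0.5167 + 3.4880 = 4.9973 ≈ 4.997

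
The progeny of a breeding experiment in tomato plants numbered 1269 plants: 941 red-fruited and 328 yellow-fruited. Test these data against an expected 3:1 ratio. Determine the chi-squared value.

Expected counts for N = 1269 under a 3:1 ratio (total parts = 4):
  red-fruited: 1269 × 3/4 = 951.75
  yellow-fruited: 1269 × 1/4 = 317.25
χ² = Σ (O − E)² / E
  red-fruited: (941 − 951.75)² / 951.75 = 0.1214
  yellow-fruited: (328 − 317.25)² / 317.25 = 0.3643
χ² = 0.1214 + 0.3643 = 0.4857 ≈ 0.486

0.486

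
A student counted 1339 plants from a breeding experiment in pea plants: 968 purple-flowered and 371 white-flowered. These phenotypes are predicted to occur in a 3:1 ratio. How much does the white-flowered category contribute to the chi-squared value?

Expected counts for N = 1339 under a 3:1 ratio (total parts = 4):
  purple-flowered: 1339 × 3/4 = 1004.25
  white-flowered: 1339 × 1/4 = 334.75
Contribution of white-flowered: (371 − 334.75)² / 334.75 = 3.9255

3.926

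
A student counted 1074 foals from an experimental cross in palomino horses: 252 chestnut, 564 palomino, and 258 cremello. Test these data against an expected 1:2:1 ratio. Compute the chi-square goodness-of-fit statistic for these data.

Total ratio parts = 4. Expected numbers out of 1074:
  chestnut: 1074 × 1/4 = 268.5
  palomino: 1074 × 2/4 = 537
  cremello: 1074 × 1/4 = 268.5
χ² = Σ (O − E)² / E
  chestnut: (252 − 268.5)² / 268.5 = 1.0140
  palomino: (564 − 537)² / 537 = 1.3575
  cremello: (258 − 268.5)² / 268.5 = 0.4106
χ² = 1.0140 + 1.3575 + 0.4106 = 2.7821 ≈ 2.782

2.782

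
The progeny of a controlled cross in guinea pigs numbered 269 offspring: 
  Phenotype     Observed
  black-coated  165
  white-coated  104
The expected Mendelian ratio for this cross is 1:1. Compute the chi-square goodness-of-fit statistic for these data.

13.833

Expected counts for N = 269 under a 1:1 ratio (total parts = 2):
  black-coated: 269 × 1/2 = 134.5
  white-coated: 269 × 1/2 = 134.5
χ² = Σ (O − E)² / E
  black-coated: (165 − 134.5)² / 134.5 = 6.9164
  white-coated: (104 − 134.5)² / 134.5 = 6.9164
χ² = 6.9164 + 6.9164 = 13.8328 ≈ 13.833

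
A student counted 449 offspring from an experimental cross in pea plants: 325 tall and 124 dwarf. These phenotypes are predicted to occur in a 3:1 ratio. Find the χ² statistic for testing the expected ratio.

The 3:1 ratio has 4 parts, so with N = 449 the expected counts are:
  tall: 449 × 3/4 = 336.75
  dwarf: 449 × 1/4 = 112.25
χ² = Σ (O − E)² / E
  tall: (325 − 336.75)² / 336.75 = 0.4100
  dwarf: (124 − 112.25)² / 112.25 = 1.2300
χ² = 0.4100 + 1.2300 = 1.640

1.640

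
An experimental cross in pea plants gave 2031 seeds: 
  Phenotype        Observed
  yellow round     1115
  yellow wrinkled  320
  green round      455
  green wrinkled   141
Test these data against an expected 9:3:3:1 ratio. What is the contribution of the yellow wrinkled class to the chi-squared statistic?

9.711

Expected counts for N = 2031 under a 9:3:3:1 ratio (total parts = 16):
  yellow round: 2031 × 9/16 = 1142.4375
  yellow wrinkled: 2031 × 3/16 = 380.8125
  green round: 2031 × 3/16 = 380.8125
  green wrinkled: 2031 × 1/16 = 126.9375
Contribution of yellow wrinkled: (320 − 380.8125)² / 380.8125 = 9.7112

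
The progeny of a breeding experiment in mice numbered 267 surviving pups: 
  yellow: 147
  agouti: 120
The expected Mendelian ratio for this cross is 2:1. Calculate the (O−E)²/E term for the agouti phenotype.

The 2:1 ratio has 3 parts, so with N = 267 the expected counts are:
  yellow: 267 × 2/3 = 178
  agouti: 267 × 1/3 = 89
Contribution of agouti: (120 − 89)² / 89 = 10.7978

10.798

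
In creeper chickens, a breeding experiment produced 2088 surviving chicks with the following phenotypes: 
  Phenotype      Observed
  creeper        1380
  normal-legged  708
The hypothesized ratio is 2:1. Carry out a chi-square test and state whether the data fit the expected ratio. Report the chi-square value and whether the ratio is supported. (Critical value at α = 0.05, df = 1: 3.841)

0.310; consistent

The 2:1 ratio has 3 parts, so with N = 2088 the expected counts are:
  creeper: 2088 × 2/3 = 1392
  normal-legged: 2088 × 1/3 = 696
χ² = Σ (O − E)² / E
  creeper: (1380 − 1392)² / 1392 = 0.1034
  normal-legged: (708 − 696)² / 696 = 0.2069
χ² = 0.1034 + 0.2069 = 0.3103 ≈ 0.310
Degrees of freedom = 2 − 1 = 1; critical value at α = 0.05 is 3.841.
Since 0.310 < 3.841, we fail to reject the null hypothesis — the data are consistent with the 2:1 ratio.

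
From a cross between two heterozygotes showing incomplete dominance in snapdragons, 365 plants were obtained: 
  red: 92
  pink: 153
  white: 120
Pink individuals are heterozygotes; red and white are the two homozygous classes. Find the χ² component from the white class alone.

9.058

With incomplete dominance, a heterozygote × heterozygote cross gives a 1:2:1 phenotypic ratio.
Total ratio parts = 4. Expected numbers out of 365:
  red: 365 × 1/4 = 91.25
  pink: 365 × 2/4 = 182.5
  white: 365 × 1/4 = 91.25
Contribution of white: (120 − 91.25)² / 91.25 = 9.0582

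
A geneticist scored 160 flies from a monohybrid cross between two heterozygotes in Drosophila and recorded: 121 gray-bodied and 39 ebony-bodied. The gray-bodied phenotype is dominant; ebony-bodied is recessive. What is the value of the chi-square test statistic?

For a monohybrid cross between heterozygotes with complete dominance, the expected phenotypic ratio is 3:1.
Expected counts for N = 160 under a 3:1 ratio (total parts = 4):
  gray-bodied: 160 × 3/4 = 120
  ebony-bodied: 160 × 1/4 = 40
χ² = Σ (O − E)² / E
  gray-bodied: (121 − 120)² / 120 = 0.0083
  ebony-bodied: (39 − 40)² / 40 = 0.0250
χ² = 0.0083 + 0.0250 = 0.0333 ≈ 0.033

0.033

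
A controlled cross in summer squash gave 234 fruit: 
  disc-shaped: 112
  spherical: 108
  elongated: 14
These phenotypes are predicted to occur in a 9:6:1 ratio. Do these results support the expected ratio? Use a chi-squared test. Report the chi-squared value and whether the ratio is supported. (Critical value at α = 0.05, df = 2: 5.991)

The 9:6:1 ratio has 16 parts, so with N = 234 the expected counts are:
  disc-shaped: 234 × 9/16 = 131.625
  spherical: 234 × 6/16 = 87.75
  elongated: 234 × 1/16 = 14.625
χ² = Σ (O − E)² / E
  disc-shaped: (112 − 131.625)² / 131.625 = 2.9260
  spherical: (108 − 87.75)² / 87.75 = 4.6731
  elongated: (14 − 14.625)² / 14.625 = 0.0267
χ² = 2.9260 + 4.6731 + 0.0267 = 7.6258 ≈ 7.626
Degrees of freedom = 3 − 1 = 2; critical value at α = 0.05 is 5.991.
Since 7.626 > 5.991, we reject the null hypothesis — the data do not fit the 9:6:1 ratio.

7.626; not consistent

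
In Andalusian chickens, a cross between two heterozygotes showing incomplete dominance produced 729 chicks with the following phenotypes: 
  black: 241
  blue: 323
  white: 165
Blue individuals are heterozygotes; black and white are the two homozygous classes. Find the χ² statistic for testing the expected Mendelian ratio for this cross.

With incomplete dominance, a heterozygote × heterozygote cross gives a 1:2:1 phenotypic ratio.
Under the 1:2:1 hypothesis (Σ ratio = 4, N = 729):
  black: 729 × 1/4 = 182.25
  blue: 729 × 2/4 = 364.5
  white: 729 × 1/4 = 182.25
χ² = Σ (O − E)² / E
  black: (241 − 182.25)² / 182.25 = 18.9386
  blue: (323 − 364.5)² / 364.5 = 4.7250
  white: (165 − 182.25)² / 182.25 = 1.6327
χ² = 18.9386 + 4.7250 + 1.6327 = 25.2963 ≈ 25.296

25.296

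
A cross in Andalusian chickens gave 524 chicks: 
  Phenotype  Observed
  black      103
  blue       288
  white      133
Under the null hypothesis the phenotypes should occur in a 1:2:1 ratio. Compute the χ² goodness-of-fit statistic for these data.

8.595

Total ratio parts = 4. Expected numbers out of 524:
  black: 524 × 1/4 = 131
  blue: 524 × 2/4 = 262
  white: 524 × 1/4 = 131
χ² = Σ (O − E)² / E
  black: (103 − 131)² / 131 = 5.9847
  blue: (288 − 262)² / 262 = 2.5802
  white: (133 − 131)² / 131 = 0.0305
χ² = 5.9847 + 2.5802 + 0.0305 = 8.5954 ≈ 8.595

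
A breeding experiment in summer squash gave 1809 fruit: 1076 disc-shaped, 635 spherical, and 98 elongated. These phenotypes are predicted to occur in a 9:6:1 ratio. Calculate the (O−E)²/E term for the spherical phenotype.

2.773

The 9:6:1 ratio has 16 parts, so with N = 1809 the expected counts are:
  disc-shaped: 1809 × 9/16 = 1017.5625
  spherical: 1809 × 6/16 = 678.375
  elongated: 1809 × 1/16 = 113.0625
Contribution of spherical: (635 − 678.375)² / 678.375 = 2.7734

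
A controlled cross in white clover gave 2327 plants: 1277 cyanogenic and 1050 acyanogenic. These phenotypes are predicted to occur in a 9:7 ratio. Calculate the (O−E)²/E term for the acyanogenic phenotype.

1.002

Expected counts for N = 2327 under a 9:7 ratio (total parts = 16):
  cyanogenic: 2327 × 9/16 = 1308.9375
  acyanogenic: 2327 × 7/16 = 1018.0625
Contribution of acyanogenic: (1050 − 1018.0625)² / 1018.0625 = 1.0019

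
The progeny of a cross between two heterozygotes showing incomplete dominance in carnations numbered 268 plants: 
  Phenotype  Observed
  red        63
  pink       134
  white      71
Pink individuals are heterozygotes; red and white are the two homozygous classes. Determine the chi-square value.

0.478

With incomplete dominance, a heterozygote × heterozygote cross gives a 1:2:1 phenotypic ratio.
Expected counts for N = 268 under a 1:2:1 ratio (total parts = 4):
  red: 268 × 1/4 = 67
  pink: 268 × 2/4 = 134
  white: 268 × 1/4 = 67
χ² = Σ (O − E)² / E
  red: (63 − 67)² / 67 = 0.2388
  pink: (134 − 134)² / 134 = 0.0000
  white: (71 − 67)² / 67 = 0.2388
χ² = 0.2388 + 0.0000 + 0.2388 = 0.4776 ≈ 0.478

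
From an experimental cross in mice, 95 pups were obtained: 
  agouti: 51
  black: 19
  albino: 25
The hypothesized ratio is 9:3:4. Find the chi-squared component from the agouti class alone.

0.111

Under the 9:3:4 hypothesis (Σ ratio = 16, N = 95):
  agouti: 95 × 9/16 = 53.4375
  black: 95 × 3/16 = 17.8125
  albino: 95 × 4/16 = 23.75
Contribution of agouti: (51 − 53.4375)² / 53.4375 = 0.1112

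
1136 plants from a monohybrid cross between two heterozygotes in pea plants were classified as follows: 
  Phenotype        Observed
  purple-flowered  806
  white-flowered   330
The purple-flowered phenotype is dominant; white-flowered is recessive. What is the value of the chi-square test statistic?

For a monohybrid cross between heterozygotes with complete dominance, the expected phenotypic ratio is 3:1.
Expected counts for N = 1136 under a 3:1 ratio (total parts = 4):
  purple-flowered: 1136 × 3/4 = 852
  white-flowered: 1136 × 1/4 = 284
χ² = Σ (O − E)² / E
  purple-flowered: (806 − 852)² / 852 = 2.4836
  white-flowered: (330 − 284)² / 284 = 7.4507
χ² = 2.4836 + 7.4507 = 9.9343 ≈ 9.934

9.934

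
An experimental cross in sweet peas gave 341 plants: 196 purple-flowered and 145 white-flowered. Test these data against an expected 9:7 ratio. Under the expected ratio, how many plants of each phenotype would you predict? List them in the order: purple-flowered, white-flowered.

191.8125, 149.1875

Total ratio parts = 16. Expected numbers out of 341:
  purple-flowered: 341 × 9/16 = 191.8125
  white-flowered: 341 × 7/16 = 149.1875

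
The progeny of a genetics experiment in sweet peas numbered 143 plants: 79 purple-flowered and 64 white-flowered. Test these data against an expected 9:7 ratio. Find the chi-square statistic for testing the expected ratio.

Total ratio parts = 16. Expected numbers out of 143:
  purple-flowered: 143 × 9/16 = 80.4375
  white-flowered: 143 × 7/16 = 62.5625
χ² = Σ (O − E)² / E
  purple-flowered: (79 − 80.4375)² / 80.4375 = 0.0257
  white-flowered: (64 − 62.5625)² / 62.5625 = 0.0330
χ² = 0.0257 + 0.0330 = 0.0587 ≈ 0.059

0.059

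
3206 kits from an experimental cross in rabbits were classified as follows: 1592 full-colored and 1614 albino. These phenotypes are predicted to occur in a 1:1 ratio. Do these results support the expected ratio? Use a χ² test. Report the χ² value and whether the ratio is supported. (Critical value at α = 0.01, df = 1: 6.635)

Total ratio parts = 2. Expected numbers out of 3206:
  full-colored: 3206 × 1/2 = 1603
  albino: 3206 × 1/2 = 1603
χ² = Σ (O − E)² / E
  full-colored: (1592 − 1603)² / 1603 = 0.0755
  albino: (1614 − 1603)² / 1603 = 0.0755
χ² = 0.0755 + 0.0755 = 0.151
Degrees of freedom = 2 − 1 = 1; critical value at α = 0.01 is 6.635.
Since 0.151 < 6.635, we fail to reject the null hypothesis — the data are consistent with the 1:1 ratio.

0.151; consistent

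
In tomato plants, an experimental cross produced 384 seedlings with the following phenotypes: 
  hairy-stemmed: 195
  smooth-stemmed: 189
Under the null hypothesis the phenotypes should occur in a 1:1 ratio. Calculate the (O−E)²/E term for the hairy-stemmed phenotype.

0.047

Total ratio parts = 2. Expected numbers out of 384:
  hairy-stemmed: 384 × 1/2 = 192
  smooth-stemmed: 384 × 1/2 = 192
Contribution of hairy-stemmed: (195 − 192)² / 192 = 0.0469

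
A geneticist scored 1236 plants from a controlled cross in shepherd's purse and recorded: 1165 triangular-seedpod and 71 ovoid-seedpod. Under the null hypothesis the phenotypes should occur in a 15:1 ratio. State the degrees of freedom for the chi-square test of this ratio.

A goodness-of-fit test with 2 phenotype classes has df = 2 − 1 = 1.

1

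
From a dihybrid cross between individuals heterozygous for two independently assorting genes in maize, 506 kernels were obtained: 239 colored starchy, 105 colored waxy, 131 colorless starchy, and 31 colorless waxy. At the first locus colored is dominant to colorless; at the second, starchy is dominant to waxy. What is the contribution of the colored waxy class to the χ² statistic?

A dihybrid F₂ with independent assortment and complete dominance at both loci gives a 9:3:3:1 phenotypic ratio.
Under the 9:3:3:1 hypothesis (Σ ratio = 16, N = 506):
  colored starchy: 506 × 9/16 = 284.625
  colored waxy: 506 × 3/16 = 94.875
  colorless starchy: 506 × 3/16 = 94.875
  colorless waxy: 506 × 1/16 = 31.625
Contribution of colored waxy: (105 − 94.875)² / 94.875 = 1.0805

1.081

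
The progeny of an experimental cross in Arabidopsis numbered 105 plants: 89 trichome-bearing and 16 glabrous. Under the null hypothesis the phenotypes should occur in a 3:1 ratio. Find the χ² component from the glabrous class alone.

Total ratio parts = 4. Expected numbers out of 105:
  trichome-bearing: 105 × 3/4 = 78.75
  glabrous: 105 × 1/4 = 26.25
Contribution of glabrous: (16 − 26.25)² / 26.25 = 4.0024

4.002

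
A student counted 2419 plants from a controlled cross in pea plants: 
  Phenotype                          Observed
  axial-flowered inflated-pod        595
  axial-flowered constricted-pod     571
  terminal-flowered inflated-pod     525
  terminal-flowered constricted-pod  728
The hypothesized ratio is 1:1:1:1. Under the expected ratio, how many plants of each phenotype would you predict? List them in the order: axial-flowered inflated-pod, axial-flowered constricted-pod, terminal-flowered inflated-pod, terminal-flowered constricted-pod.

604.75, 604.75, 604.75, 604.75

The 1:1:1:1 ratio has 4 parts, so with N = 2419 the expected counts are:
  axial-flowered inflated-pod: 2419 × 1/4 = 604.75
  axial-flowered constricted-pod: 2419 × 1/4 = 604.75
  terminal-flowered inflated-pod: 2419 × 1/4 = 604.75
  terminal-flowered constricted-pod: 2419 × 1/4 = 604.75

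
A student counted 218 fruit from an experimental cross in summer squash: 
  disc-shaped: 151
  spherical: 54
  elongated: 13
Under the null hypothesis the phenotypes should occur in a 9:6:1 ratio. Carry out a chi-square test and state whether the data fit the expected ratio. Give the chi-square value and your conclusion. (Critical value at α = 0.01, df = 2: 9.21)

The 9:6:1 ratio has 16 parts, so with N = 218 the expected counts are:
  disc-shaped: 218 × 9/16 = 122.625
  spherical: 218 × 6/16 = 81.75
  elongated: 218 × 1/16 = 13.625
χ² = Σ (O − E)² / E
  disc-shaped: (151 − 122.625)² / 122.625 = 6.5659
  spherical: (54 − 81.75)² / 81.75 = 9.4197
  elongated: (13 − 13.625)² / 13.625 = 0.0287
χ² = 6.5659 + 9.4197 + 0.0287 = 16.0143 ≈ 16.014
Degrees of freedom = 3 − 1 = 2; critical value at α = 0.01 is 9.21.
Since 16.014 > 9.21, we reject the null hypothesis — the data do not fit the 9:6:1 ratio.

16.014; not consistent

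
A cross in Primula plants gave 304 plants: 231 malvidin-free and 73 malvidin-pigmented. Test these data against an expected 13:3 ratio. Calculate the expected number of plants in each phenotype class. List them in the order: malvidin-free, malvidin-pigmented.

247, 57

Expected counts for N = 304 under a 13:3 ratio (total parts = 16):
  malvidin-free: 304 × 13/16 = 247
  malvidin-pigmented: 304 × 3/16 = 57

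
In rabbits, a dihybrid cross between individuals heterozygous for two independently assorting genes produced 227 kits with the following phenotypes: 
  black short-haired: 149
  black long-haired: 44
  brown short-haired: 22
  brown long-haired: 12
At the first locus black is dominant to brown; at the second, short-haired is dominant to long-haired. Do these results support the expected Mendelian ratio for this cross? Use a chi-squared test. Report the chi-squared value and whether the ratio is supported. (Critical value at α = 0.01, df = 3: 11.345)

A dihybrid F₂ with independent assortment and complete dominance at both loci gives a 9:3:3:1 phenotypic ratio.
Total ratio parts = 16. Expected numbers out of 227:
  black short-haired: 227 × 9/16 = 127.6875
  black long-haired: 227 × 3/16 = 42.5625
  brown short-haired: 227 × 3/16 = 42.5625
  brown long-haired: 227 × 1/16 = 14.1875
χ² = Σ (O − E)² / E
  black short-haired: (149 − 127.6875)² / 127.6875 = 3.5573
  black long-haired: (44 − 42.5625)² / 42.5625 = 0.0485
  brown short-haired: (22 − 42.5625)² / 42.5625 = 9.9340
  brown long-haired: (12 − 14.1875)² / 14.1875 = 0.3373
χ² = 3.5573 + 0.0485 + 9.9340 + 0.3373 = 13.8771 ≈ 13.877
Degrees of freedom = 4 − 1 = 3; critical value at α = 0.01 is 11.345.
Since 13.877 > 11.345, we reject the null hypothesis — the data do not fit the 9:3:3:1 ratio.

13.877; not consistent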